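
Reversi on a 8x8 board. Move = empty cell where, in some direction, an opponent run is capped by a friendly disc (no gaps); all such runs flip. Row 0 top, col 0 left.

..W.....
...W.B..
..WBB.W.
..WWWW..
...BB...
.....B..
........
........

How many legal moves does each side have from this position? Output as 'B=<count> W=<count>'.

-- B to move --
(0,1): no bracket -> illegal
(0,3): flips 1 -> legal
(0,4): no bracket -> illegal
(1,1): flips 2 -> legal
(1,2): no bracket -> illegal
(1,4): no bracket -> illegal
(1,6): no bracket -> illegal
(1,7): flips 2 -> legal
(2,1): flips 2 -> legal
(2,5): flips 1 -> legal
(2,7): no bracket -> illegal
(3,1): no bracket -> illegal
(3,6): no bracket -> illegal
(3,7): flips 1 -> legal
(4,1): flips 1 -> legal
(4,2): flips 1 -> legal
(4,5): flips 1 -> legal
(4,6): flips 1 -> legal
B mobility = 10
-- W to move --
(0,4): flips 1 -> legal
(0,5): no bracket -> illegal
(0,6): flips 2 -> legal
(1,2): flips 1 -> legal
(1,4): flips 2 -> legal
(1,6): no bracket -> illegal
(2,5): flips 2 -> legal
(4,2): no bracket -> illegal
(4,5): no bracket -> illegal
(4,6): no bracket -> illegal
(5,2): flips 1 -> legal
(5,3): flips 2 -> legal
(5,4): flips 2 -> legal
(5,6): no bracket -> illegal
(6,4): no bracket -> illegal
(6,5): no bracket -> illegal
(6,6): flips 2 -> legal
W mobility = 9

Answer: B=10 W=9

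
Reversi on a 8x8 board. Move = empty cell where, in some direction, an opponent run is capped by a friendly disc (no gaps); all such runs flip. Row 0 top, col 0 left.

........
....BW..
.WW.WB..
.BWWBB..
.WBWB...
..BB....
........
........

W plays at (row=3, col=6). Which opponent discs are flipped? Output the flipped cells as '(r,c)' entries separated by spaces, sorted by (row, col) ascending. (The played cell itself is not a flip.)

Answer: (3,4) (3,5)

Derivation:
Dir NW: opp run (2,5) (1,4), next='.' -> no flip
Dir N: first cell '.' (not opp) -> no flip
Dir NE: first cell '.' (not opp) -> no flip
Dir W: opp run (3,5) (3,4) capped by W -> flip
Dir E: first cell '.' (not opp) -> no flip
Dir SW: first cell '.' (not opp) -> no flip
Dir S: first cell '.' (not opp) -> no flip
Dir SE: first cell '.' (not opp) -> no flip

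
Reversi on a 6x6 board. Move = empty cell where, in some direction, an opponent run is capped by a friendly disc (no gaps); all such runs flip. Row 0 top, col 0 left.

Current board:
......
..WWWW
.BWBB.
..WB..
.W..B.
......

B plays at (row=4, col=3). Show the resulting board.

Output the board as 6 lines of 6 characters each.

Place B at (4,3); scan 8 dirs for brackets.
Dir NW: opp run (3,2) capped by B -> flip
Dir N: first cell 'B' (not opp) -> no flip
Dir NE: first cell '.' (not opp) -> no flip
Dir W: first cell '.' (not opp) -> no flip
Dir E: first cell 'B' (not opp) -> no flip
Dir SW: first cell '.' (not opp) -> no flip
Dir S: first cell '.' (not opp) -> no flip
Dir SE: first cell '.' (not opp) -> no flip
All flips: (3,2)

Answer: ......
..WWWW
.BWBB.
..BB..
.W.BB.
......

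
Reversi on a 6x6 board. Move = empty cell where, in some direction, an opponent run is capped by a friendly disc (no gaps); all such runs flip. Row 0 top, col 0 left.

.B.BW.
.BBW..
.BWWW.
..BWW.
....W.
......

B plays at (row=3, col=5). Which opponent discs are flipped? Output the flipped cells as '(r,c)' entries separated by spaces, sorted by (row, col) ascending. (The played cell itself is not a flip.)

Dir NW: opp run (2,4) (1,3), next='.' -> no flip
Dir N: first cell '.' (not opp) -> no flip
Dir NE: edge -> no flip
Dir W: opp run (3,4) (3,3) capped by B -> flip
Dir E: edge -> no flip
Dir SW: opp run (4,4), next='.' -> no flip
Dir S: first cell '.' (not opp) -> no flip
Dir SE: edge -> no flip

Answer: (3,3) (3,4)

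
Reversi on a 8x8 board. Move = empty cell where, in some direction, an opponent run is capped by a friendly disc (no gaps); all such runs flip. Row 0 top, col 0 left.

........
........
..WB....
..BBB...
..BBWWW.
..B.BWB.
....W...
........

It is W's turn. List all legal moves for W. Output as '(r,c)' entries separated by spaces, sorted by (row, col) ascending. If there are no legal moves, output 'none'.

Answer: (1,2) (2,4) (4,1) (5,3) (5,7) (6,2) (6,3) (6,6) (6,7)

Derivation:
(1,2): flips 2 -> legal
(1,3): no bracket -> illegal
(1,4): no bracket -> illegal
(2,1): no bracket -> illegal
(2,4): flips 2 -> legal
(2,5): no bracket -> illegal
(3,1): no bracket -> illegal
(3,5): no bracket -> illegal
(4,1): flips 2 -> legal
(4,7): no bracket -> illegal
(5,1): no bracket -> illegal
(5,3): flips 1 -> legal
(5,7): flips 1 -> legal
(6,1): no bracket -> illegal
(6,2): flips 3 -> legal
(6,3): flips 1 -> legal
(6,5): no bracket -> illegal
(6,6): flips 1 -> legal
(6,7): flips 1 -> legal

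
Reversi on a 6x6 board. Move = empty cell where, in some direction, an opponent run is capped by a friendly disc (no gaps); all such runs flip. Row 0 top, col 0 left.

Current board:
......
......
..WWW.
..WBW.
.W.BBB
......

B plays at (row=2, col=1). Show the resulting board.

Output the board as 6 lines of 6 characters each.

Place B at (2,1); scan 8 dirs for brackets.
Dir NW: first cell '.' (not opp) -> no flip
Dir N: first cell '.' (not opp) -> no flip
Dir NE: first cell '.' (not opp) -> no flip
Dir W: first cell '.' (not opp) -> no flip
Dir E: opp run (2,2) (2,3) (2,4), next='.' -> no flip
Dir SW: first cell '.' (not opp) -> no flip
Dir S: first cell '.' (not opp) -> no flip
Dir SE: opp run (3,2) capped by B -> flip
All flips: (3,2)

Answer: ......
......
.BWWW.
..BBW.
.W.BBB
......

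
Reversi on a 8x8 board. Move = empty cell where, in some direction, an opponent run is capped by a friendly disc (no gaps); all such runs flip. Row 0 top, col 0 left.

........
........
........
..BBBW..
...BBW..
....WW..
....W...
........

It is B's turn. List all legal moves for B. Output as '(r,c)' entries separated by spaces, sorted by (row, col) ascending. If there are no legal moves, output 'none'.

Answer: (2,6) (3,6) (4,6) (5,6) (6,5) (6,6) (7,4)

Derivation:
(2,4): no bracket -> illegal
(2,5): no bracket -> illegal
(2,6): flips 1 -> legal
(3,6): flips 1 -> legal
(4,6): flips 1 -> legal
(5,3): no bracket -> illegal
(5,6): flips 1 -> legal
(6,3): no bracket -> illegal
(6,5): flips 1 -> legal
(6,6): flips 1 -> legal
(7,3): no bracket -> illegal
(7,4): flips 2 -> legal
(7,5): no bracket -> illegal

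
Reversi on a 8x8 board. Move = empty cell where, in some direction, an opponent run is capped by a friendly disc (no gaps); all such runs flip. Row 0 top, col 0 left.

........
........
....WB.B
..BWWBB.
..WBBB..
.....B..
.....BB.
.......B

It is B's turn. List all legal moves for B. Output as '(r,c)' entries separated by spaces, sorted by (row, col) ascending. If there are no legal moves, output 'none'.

Answer: (1,3) (1,4) (2,2) (2,3) (4,1) (5,2)

Derivation:
(1,3): flips 1 -> legal
(1,4): flips 2 -> legal
(1,5): no bracket -> illegal
(2,2): flips 1 -> legal
(2,3): flips 3 -> legal
(3,1): no bracket -> illegal
(4,1): flips 1 -> legal
(5,1): no bracket -> illegal
(5,2): flips 1 -> legal
(5,3): no bracket -> illegal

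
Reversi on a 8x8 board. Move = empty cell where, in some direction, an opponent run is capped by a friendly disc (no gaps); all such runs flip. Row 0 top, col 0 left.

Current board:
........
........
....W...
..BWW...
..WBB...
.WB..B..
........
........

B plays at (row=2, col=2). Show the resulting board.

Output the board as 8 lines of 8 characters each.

Answer: ........
........
..B.W...
..BBW...
..WBB...
.WB..B..
........
........

Derivation:
Place B at (2,2); scan 8 dirs for brackets.
Dir NW: first cell '.' (not opp) -> no flip
Dir N: first cell '.' (not opp) -> no flip
Dir NE: first cell '.' (not opp) -> no flip
Dir W: first cell '.' (not opp) -> no flip
Dir E: first cell '.' (not opp) -> no flip
Dir SW: first cell '.' (not opp) -> no flip
Dir S: first cell 'B' (not opp) -> no flip
Dir SE: opp run (3,3) capped by B -> flip
All flips: (3,3)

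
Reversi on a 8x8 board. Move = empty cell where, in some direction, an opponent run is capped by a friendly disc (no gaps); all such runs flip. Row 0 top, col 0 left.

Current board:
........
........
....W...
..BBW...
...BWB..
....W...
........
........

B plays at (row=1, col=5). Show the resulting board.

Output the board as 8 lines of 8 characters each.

Answer: ........
.....B..
....B...
..BBW...
...BWB..
....W...
........
........

Derivation:
Place B at (1,5); scan 8 dirs for brackets.
Dir NW: first cell '.' (not opp) -> no flip
Dir N: first cell '.' (not opp) -> no flip
Dir NE: first cell '.' (not opp) -> no flip
Dir W: first cell '.' (not opp) -> no flip
Dir E: first cell '.' (not opp) -> no flip
Dir SW: opp run (2,4) capped by B -> flip
Dir S: first cell '.' (not opp) -> no flip
Dir SE: first cell '.' (not opp) -> no flip
All flips: (2,4)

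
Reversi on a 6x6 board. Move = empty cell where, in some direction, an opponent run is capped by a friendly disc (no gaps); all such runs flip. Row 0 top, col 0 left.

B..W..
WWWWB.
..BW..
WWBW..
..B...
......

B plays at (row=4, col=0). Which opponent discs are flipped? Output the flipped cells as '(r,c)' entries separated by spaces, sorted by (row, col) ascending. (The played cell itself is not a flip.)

Dir NW: edge -> no flip
Dir N: opp run (3,0), next='.' -> no flip
Dir NE: opp run (3,1) capped by B -> flip
Dir W: edge -> no flip
Dir E: first cell '.' (not opp) -> no flip
Dir SW: edge -> no flip
Dir S: first cell '.' (not opp) -> no flip
Dir SE: first cell '.' (not opp) -> no flip

Answer: (3,1)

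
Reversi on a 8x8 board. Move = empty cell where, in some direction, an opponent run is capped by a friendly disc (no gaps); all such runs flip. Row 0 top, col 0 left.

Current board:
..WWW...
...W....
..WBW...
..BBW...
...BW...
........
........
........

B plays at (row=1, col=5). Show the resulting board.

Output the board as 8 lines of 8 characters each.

Place B at (1,5); scan 8 dirs for brackets.
Dir NW: opp run (0,4), next=edge -> no flip
Dir N: first cell '.' (not opp) -> no flip
Dir NE: first cell '.' (not opp) -> no flip
Dir W: first cell '.' (not opp) -> no flip
Dir E: first cell '.' (not opp) -> no flip
Dir SW: opp run (2,4) capped by B -> flip
Dir S: first cell '.' (not opp) -> no flip
Dir SE: first cell '.' (not opp) -> no flip
All flips: (2,4)

Answer: ..WWW...
...W.B..
..WBB...
..BBW...
...BW...
........
........
........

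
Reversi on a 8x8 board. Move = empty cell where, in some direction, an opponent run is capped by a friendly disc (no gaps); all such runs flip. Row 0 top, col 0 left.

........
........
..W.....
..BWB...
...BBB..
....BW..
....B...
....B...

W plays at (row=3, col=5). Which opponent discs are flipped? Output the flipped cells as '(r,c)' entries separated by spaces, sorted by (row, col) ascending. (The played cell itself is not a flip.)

Dir NW: first cell '.' (not opp) -> no flip
Dir N: first cell '.' (not opp) -> no flip
Dir NE: first cell '.' (not opp) -> no flip
Dir W: opp run (3,4) capped by W -> flip
Dir E: first cell '.' (not opp) -> no flip
Dir SW: opp run (4,4), next='.' -> no flip
Dir S: opp run (4,5) capped by W -> flip
Dir SE: first cell '.' (not opp) -> no flip

Answer: (3,4) (4,5)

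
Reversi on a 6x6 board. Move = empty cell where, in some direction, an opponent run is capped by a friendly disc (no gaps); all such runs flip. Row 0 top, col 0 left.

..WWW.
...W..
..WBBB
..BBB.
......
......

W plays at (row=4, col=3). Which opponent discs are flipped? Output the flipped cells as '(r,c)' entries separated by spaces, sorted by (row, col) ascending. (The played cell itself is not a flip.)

Answer: (2,3) (3,3)

Derivation:
Dir NW: opp run (3,2), next='.' -> no flip
Dir N: opp run (3,3) (2,3) capped by W -> flip
Dir NE: opp run (3,4) (2,5), next=edge -> no flip
Dir W: first cell '.' (not opp) -> no flip
Dir E: first cell '.' (not opp) -> no flip
Dir SW: first cell '.' (not opp) -> no flip
Dir S: first cell '.' (not opp) -> no flip
Dir SE: first cell '.' (not opp) -> no flip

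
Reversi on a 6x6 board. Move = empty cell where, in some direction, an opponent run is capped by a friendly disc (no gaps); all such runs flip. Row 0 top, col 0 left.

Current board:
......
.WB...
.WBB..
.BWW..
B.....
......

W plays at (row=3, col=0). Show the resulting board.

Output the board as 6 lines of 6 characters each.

Place W at (3,0); scan 8 dirs for brackets.
Dir NW: edge -> no flip
Dir N: first cell '.' (not opp) -> no flip
Dir NE: first cell 'W' (not opp) -> no flip
Dir W: edge -> no flip
Dir E: opp run (3,1) capped by W -> flip
Dir SW: edge -> no flip
Dir S: opp run (4,0), next='.' -> no flip
Dir SE: first cell '.' (not opp) -> no flip
All flips: (3,1)

Answer: ......
.WB...
.WBB..
WWWW..
B.....
......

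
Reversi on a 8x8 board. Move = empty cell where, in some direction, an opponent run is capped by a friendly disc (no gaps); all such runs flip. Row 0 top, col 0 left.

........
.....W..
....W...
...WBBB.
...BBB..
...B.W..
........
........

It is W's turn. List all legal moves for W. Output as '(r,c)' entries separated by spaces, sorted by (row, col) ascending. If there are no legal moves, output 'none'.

Answer: (2,5) (3,7) (4,6) (5,4) (6,3)

Derivation:
(2,3): no bracket -> illegal
(2,5): flips 2 -> legal
(2,6): no bracket -> illegal
(2,7): no bracket -> illegal
(3,2): no bracket -> illegal
(3,7): flips 3 -> legal
(4,2): no bracket -> illegal
(4,6): flips 1 -> legal
(4,7): no bracket -> illegal
(5,2): no bracket -> illegal
(5,4): flips 2 -> legal
(5,6): no bracket -> illegal
(6,2): no bracket -> illegal
(6,3): flips 2 -> legal
(6,4): no bracket -> illegal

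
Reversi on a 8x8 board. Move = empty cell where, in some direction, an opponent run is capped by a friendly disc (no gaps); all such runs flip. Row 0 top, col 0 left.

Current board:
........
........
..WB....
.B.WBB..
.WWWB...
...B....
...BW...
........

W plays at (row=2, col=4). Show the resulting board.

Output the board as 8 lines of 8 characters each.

Answer: ........
........
..WWW...
.B.WBB..
.WWWB...
...B....
...BW...
........

Derivation:
Place W at (2,4); scan 8 dirs for brackets.
Dir NW: first cell '.' (not opp) -> no flip
Dir N: first cell '.' (not opp) -> no flip
Dir NE: first cell '.' (not opp) -> no flip
Dir W: opp run (2,3) capped by W -> flip
Dir E: first cell '.' (not opp) -> no flip
Dir SW: first cell 'W' (not opp) -> no flip
Dir S: opp run (3,4) (4,4), next='.' -> no flip
Dir SE: opp run (3,5), next='.' -> no flip
All flips: (2,3)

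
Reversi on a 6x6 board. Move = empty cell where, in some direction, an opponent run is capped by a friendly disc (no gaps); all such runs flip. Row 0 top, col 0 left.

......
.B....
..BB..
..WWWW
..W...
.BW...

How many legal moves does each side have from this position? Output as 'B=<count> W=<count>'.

Answer: B=6 W=5

Derivation:
-- B to move --
(2,1): no bracket -> illegal
(2,4): flips 2 -> legal
(2,5): no bracket -> illegal
(3,1): no bracket -> illegal
(4,1): flips 1 -> legal
(4,3): flips 1 -> legal
(4,4): flips 1 -> legal
(4,5): flips 1 -> legal
(5,3): flips 1 -> legal
B mobility = 6
-- W to move --
(0,0): flips 2 -> legal
(0,1): no bracket -> illegal
(0,2): no bracket -> illegal
(1,0): no bracket -> illegal
(1,2): flips 2 -> legal
(1,3): flips 1 -> legal
(1,4): flips 1 -> legal
(2,0): no bracket -> illegal
(2,1): no bracket -> illegal
(2,4): no bracket -> illegal
(3,1): no bracket -> illegal
(4,0): no bracket -> illegal
(4,1): no bracket -> illegal
(5,0): flips 1 -> legal
W mobility = 5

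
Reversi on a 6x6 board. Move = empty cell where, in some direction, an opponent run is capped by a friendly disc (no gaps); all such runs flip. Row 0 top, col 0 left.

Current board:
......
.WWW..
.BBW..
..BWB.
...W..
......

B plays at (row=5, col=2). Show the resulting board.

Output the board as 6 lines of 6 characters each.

Place B at (5,2); scan 8 dirs for brackets.
Dir NW: first cell '.' (not opp) -> no flip
Dir N: first cell '.' (not opp) -> no flip
Dir NE: opp run (4,3) capped by B -> flip
Dir W: first cell '.' (not opp) -> no flip
Dir E: first cell '.' (not opp) -> no flip
Dir SW: edge -> no flip
Dir S: edge -> no flip
Dir SE: edge -> no flip
All flips: (4,3)

Answer: ......
.WWW..
.BBW..
..BWB.
...B..
..B...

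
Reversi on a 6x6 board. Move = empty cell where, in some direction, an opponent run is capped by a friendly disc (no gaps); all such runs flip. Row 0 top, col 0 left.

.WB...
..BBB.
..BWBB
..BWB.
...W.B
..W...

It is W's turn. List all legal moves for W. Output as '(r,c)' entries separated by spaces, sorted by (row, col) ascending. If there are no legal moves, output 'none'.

(0,3): flips 2 -> legal
(0,4): no bracket -> illegal
(0,5): flips 1 -> legal
(1,1): flips 1 -> legal
(1,5): flips 1 -> legal
(2,1): flips 2 -> legal
(3,1): flips 1 -> legal
(3,5): flips 1 -> legal
(4,1): flips 1 -> legal
(4,2): no bracket -> illegal
(4,4): no bracket -> illegal
(5,4): no bracket -> illegal
(5,5): no bracket -> illegal

Answer: (0,3) (0,5) (1,1) (1,5) (2,1) (3,1) (3,5) (4,1)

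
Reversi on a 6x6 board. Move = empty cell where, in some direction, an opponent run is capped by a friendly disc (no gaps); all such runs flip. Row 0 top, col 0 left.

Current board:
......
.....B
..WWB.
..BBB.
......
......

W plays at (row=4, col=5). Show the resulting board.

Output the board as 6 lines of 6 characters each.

Place W at (4,5); scan 8 dirs for brackets.
Dir NW: opp run (3,4) capped by W -> flip
Dir N: first cell '.' (not opp) -> no flip
Dir NE: edge -> no flip
Dir W: first cell '.' (not opp) -> no flip
Dir E: edge -> no flip
Dir SW: first cell '.' (not opp) -> no flip
Dir S: first cell '.' (not opp) -> no flip
Dir SE: edge -> no flip
All flips: (3,4)

Answer: ......
.....B
..WWB.
..BBW.
.....W
......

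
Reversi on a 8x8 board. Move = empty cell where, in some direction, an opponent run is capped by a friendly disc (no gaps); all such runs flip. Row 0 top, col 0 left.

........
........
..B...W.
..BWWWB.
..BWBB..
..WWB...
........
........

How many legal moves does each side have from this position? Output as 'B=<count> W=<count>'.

-- B to move --
(1,5): no bracket -> illegal
(1,6): flips 1 -> legal
(1,7): flips 2 -> legal
(2,3): flips 1 -> legal
(2,4): flips 2 -> legal
(2,5): flips 1 -> legal
(2,7): no bracket -> illegal
(3,7): no bracket -> illegal
(4,1): no bracket -> illegal
(4,6): no bracket -> illegal
(5,1): flips 2 -> legal
(6,1): no bracket -> illegal
(6,2): flips 2 -> legal
(6,3): no bracket -> illegal
(6,4): flips 1 -> legal
B mobility = 8
-- W to move --
(1,1): flips 1 -> legal
(1,2): flips 3 -> legal
(1,3): no bracket -> illegal
(2,1): flips 1 -> legal
(2,3): no bracket -> illegal
(2,5): no bracket -> illegal
(2,7): no bracket -> illegal
(3,1): flips 2 -> legal
(3,7): flips 1 -> legal
(4,1): flips 1 -> legal
(4,6): flips 3 -> legal
(4,7): no bracket -> illegal
(5,1): flips 1 -> legal
(5,5): flips 3 -> legal
(5,6): flips 1 -> legal
(6,3): no bracket -> illegal
(6,4): flips 2 -> legal
(6,5): flips 1 -> legal
W mobility = 12

Answer: B=8 W=12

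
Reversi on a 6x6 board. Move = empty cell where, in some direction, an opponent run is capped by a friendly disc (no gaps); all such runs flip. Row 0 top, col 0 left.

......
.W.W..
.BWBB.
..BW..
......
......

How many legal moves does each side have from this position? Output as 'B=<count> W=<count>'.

-- B to move --
(0,0): no bracket -> illegal
(0,1): flips 1 -> legal
(0,2): flips 1 -> legal
(0,3): flips 1 -> legal
(0,4): no bracket -> illegal
(1,0): no bracket -> illegal
(1,2): flips 1 -> legal
(1,4): no bracket -> illegal
(2,0): no bracket -> illegal
(3,1): no bracket -> illegal
(3,4): flips 1 -> legal
(4,2): flips 1 -> legal
(4,3): flips 1 -> legal
(4,4): no bracket -> illegal
B mobility = 7
-- W to move --
(1,0): no bracket -> illegal
(1,2): no bracket -> illegal
(1,4): no bracket -> illegal
(1,5): flips 1 -> legal
(2,0): flips 1 -> legal
(2,5): flips 2 -> legal
(3,0): no bracket -> illegal
(3,1): flips 2 -> legal
(3,4): no bracket -> illegal
(3,5): flips 1 -> legal
(4,1): no bracket -> illegal
(4,2): flips 1 -> legal
(4,3): no bracket -> illegal
W mobility = 6

Answer: B=7 W=6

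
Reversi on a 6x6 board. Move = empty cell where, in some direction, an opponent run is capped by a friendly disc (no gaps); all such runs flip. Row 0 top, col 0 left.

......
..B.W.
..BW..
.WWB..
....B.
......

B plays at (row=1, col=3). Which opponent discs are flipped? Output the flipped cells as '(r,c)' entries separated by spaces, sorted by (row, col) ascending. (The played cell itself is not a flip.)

Answer: (2,3)

Derivation:
Dir NW: first cell '.' (not opp) -> no flip
Dir N: first cell '.' (not opp) -> no flip
Dir NE: first cell '.' (not opp) -> no flip
Dir W: first cell 'B' (not opp) -> no flip
Dir E: opp run (1,4), next='.' -> no flip
Dir SW: first cell 'B' (not opp) -> no flip
Dir S: opp run (2,3) capped by B -> flip
Dir SE: first cell '.' (not opp) -> no flip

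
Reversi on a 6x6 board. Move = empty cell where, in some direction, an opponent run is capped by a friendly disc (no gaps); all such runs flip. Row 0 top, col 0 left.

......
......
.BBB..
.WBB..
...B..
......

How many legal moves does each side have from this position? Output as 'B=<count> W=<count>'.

-- B to move --
(2,0): no bracket -> illegal
(3,0): flips 1 -> legal
(4,0): flips 1 -> legal
(4,1): flips 1 -> legal
(4,2): no bracket -> illegal
B mobility = 3
-- W to move --
(1,0): no bracket -> illegal
(1,1): flips 1 -> legal
(1,2): no bracket -> illegal
(1,3): flips 1 -> legal
(1,4): no bracket -> illegal
(2,0): no bracket -> illegal
(2,4): no bracket -> illegal
(3,0): no bracket -> illegal
(3,4): flips 2 -> legal
(4,1): no bracket -> illegal
(4,2): no bracket -> illegal
(4,4): no bracket -> illegal
(5,2): no bracket -> illegal
(5,3): no bracket -> illegal
(5,4): no bracket -> illegal
W mobility = 3

Answer: B=3 W=3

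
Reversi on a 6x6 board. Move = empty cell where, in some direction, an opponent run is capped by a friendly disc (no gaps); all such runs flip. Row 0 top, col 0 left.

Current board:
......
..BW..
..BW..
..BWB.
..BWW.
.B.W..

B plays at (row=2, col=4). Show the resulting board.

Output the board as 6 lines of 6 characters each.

Place B at (2,4); scan 8 dirs for brackets.
Dir NW: opp run (1,3), next='.' -> no flip
Dir N: first cell '.' (not opp) -> no flip
Dir NE: first cell '.' (not opp) -> no flip
Dir W: opp run (2,3) capped by B -> flip
Dir E: first cell '.' (not opp) -> no flip
Dir SW: opp run (3,3) capped by B -> flip
Dir S: first cell 'B' (not opp) -> no flip
Dir SE: first cell '.' (not opp) -> no flip
All flips: (2,3) (3,3)

Answer: ......
..BW..
..BBB.
..BBB.
..BWW.
.B.W..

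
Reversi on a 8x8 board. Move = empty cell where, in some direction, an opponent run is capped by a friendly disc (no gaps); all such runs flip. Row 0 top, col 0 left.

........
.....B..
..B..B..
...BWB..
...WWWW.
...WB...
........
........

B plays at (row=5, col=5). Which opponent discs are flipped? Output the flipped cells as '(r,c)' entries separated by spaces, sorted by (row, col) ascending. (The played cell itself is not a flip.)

Answer: (4,4) (4,5)

Derivation:
Dir NW: opp run (4,4) capped by B -> flip
Dir N: opp run (4,5) capped by B -> flip
Dir NE: opp run (4,6), next='.' -> no flip
Dir W: first cell 'B' (not opp) -> no flip
Dir E: first cell '.' (not opp) -> no flip
Dir SW: first cell '.' (not opp) -> no flip
Dir S: first cell '.' (not opp) -> no flip
Dir SE: first cell '.' (not opp) -> no flip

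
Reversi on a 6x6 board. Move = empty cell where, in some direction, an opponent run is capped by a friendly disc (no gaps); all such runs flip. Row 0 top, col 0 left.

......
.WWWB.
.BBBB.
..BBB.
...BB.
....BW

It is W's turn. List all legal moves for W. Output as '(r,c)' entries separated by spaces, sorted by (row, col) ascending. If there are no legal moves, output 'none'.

Answer: (1,5) (3,0) (3,1) (3,5) (4,2) (4,5) (5,3)

Derivation:
(0,3): no bracket -> illegal
(0,4): no bracket -> illegal
(0,5): no bracket -> illegal
(1,0): no bracket -> illegal
(1,5): flips 1 -> legal
(2,0): no bracket -> illegal
(2,5): no bracket -> illegal
(3,0): flips 1 -> legal
(3,1): flips 2 -> legal
(3,5): flips 1 -> legal
(4,1): no bracket -> illegal
(4,2): flips 2 -> legal
(4,5): flips 2 -> legal
(5,2): no bracket -> illegal
(5,3): flips 4 -> legal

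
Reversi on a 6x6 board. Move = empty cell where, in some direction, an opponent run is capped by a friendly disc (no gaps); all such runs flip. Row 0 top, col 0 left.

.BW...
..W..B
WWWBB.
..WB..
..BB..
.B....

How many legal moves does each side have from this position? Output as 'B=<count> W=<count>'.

Answer: B=5 W=7

Derivation:
-- B to move --
(0,3): flips 1 -> legal
(1,0): flips 2 -> legal
(1,1): flips 1 -> legal
(1,3): no bracket -> illegal
(3,0): no bracket -> illegal
(3,1): flips 1 -> legal
(4,1): flips 1 -> legal
B mobility = 5
-- W to move --
(0,0): flips 1 -> legal
(0,4): no bracket -> illegal
(0,5): no bracket -> illegal
(1,0): no bracket -> illegal
(1,1): no bracket -> illegal
(1,3): no bracket -> illegal
(1,4): flips 1 -> legal
(2,5): flips 2 -> legal
(3,1): no bracket -> illegal
(3,4): flips 2 -> legal
(3,5): no bracket -> illegal
(4,0): no bracket -> illegal
(4,1): no bracket -> illegal
(4,4): flips 1 -> legal
(5,0): no bracket -> illegal
(5,2): flips 1 -> legal
(5,3): no bracket -> illegal
(5,4): flips 1 -> legal
W mobility = 7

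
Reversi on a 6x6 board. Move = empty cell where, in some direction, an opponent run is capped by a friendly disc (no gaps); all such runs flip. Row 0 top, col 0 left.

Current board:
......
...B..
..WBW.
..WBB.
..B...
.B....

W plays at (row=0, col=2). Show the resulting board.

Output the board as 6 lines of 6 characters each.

Place W at (0,2); scan 8 dirs for brackets.
Dir NW: edge -> no flip
Dir N: edge -> no flip
Dir NE: edge -> no flip
Dir W: first cell '.' (not opp) -> no flip
Dir E: first cell '.' (not opp) -> no flip
Dir SW: first cell '.' (not opp) -> no flip
Dir S: first cell '.' (not opp) -> no flip
Dir SE: opp run (1,3) capped by W -> flip
All flips: (1,3)

Answer: ..W...
...W..
..WBW.
..WBB.
..B...
.B....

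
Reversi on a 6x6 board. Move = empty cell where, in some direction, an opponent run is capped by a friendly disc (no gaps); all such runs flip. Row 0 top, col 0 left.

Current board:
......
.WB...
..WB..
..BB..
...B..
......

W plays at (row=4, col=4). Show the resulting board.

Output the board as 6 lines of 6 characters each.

Place W at (4,4); scan 8 dirs for brackets.
Dir NW: opp run (3,3) capped by W -> flip
Dir N: first cell '.' (not opp) -> no flip
Dir NE: first cell '.' (not opp) -> no flip
Dir W: opp run (4,3), next='.' -> no flip
Dir E: first cell '.' (not opp) -> no flip
Dir SW: first cell '.' (not opp) -> no flip
Dir S: first cell '.' (not opp) -> no flip
Dir SE: first cell '.' (not opp) -> no flip
All flips: (3,3)

Answer: ......
.WB...
..WB..
..BW..
...BW.
......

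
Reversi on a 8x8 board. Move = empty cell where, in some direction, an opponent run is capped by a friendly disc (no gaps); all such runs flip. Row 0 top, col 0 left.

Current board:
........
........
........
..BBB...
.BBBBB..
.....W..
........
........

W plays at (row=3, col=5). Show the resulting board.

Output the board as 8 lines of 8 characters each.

Place W at (3,5); scan 8 dirs for brackets.
Dir NW: first cell '.' (not opp) -> no flip
Dir N: first cell '.' (not opp) -> no flip
Dir NE: first cell '.' (not opp) -> no flip
Dir W: opp run (3,4) (3,3) (3,2), next='.' -> no flip
Dir E: first cell '.' (not opp) -> no flip
Dir SW: opp run (4,4), next='.' -> no flip
Dir S: opp run (4,5) capped by W -> flip
Dir SE: first cell '.' (not opp) -> no flip
All flips: (4,5)

Answer: ........
........
........
..BBBW..
.BBBBW..
.....W..
........
........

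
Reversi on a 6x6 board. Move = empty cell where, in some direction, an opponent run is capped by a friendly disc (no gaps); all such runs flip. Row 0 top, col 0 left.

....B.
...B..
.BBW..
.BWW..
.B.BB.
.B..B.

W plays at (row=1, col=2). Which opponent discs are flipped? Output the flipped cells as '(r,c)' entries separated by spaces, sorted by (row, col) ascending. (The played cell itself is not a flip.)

Answer: (2,2)

Derivation:
Dir NW: first cell '.' (not opp) -> no flip
Dir N: first cell '.' (not opp) -> no flip
Dir NE: first cell '.' (not opp) -> no flip
Dir W: first cell '.' (not opp) -> no flip
Dir E: opp run (1,3), next='.' -> no flip
Dir SW: opp run (2,1), next='.' -> no flip
Dir S: opp run (2,2) capped by W -> flip
Dir SE: first cell 'W' (not opp) -> no flip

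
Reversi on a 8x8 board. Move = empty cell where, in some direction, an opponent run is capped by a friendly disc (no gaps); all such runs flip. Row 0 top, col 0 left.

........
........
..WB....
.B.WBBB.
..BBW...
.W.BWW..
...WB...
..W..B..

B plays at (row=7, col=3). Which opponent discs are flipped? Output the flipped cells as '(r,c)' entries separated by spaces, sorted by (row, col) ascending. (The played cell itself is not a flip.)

Dir NW: first cell '.' (not opp) -> no flip
Dir N: opp run (6,3) capped by B -> flip
Dir NE: first cell 'B' (not opp) -> no flip
Dir W: opp run (7,2), next='.' -> no flip
Dir E: first cell '.' (not opp) -> no flip
Dir SW: edge -> no flip
Dir S: edge -> no flip
Dir SE: edge -> no flip

Answer: (6,3)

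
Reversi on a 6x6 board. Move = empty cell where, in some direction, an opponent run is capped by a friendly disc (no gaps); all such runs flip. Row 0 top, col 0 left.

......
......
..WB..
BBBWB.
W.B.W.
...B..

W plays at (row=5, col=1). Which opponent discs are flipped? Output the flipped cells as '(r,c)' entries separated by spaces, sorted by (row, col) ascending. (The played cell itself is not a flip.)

Answer: (4,2)

Derivation:
Dir NW: first cell 'W' (not opp) -> no flip
Dir N: first cell '.' (not opp) -> no flip
Dir NE: opp run (4,2) capped by W -> flip
Dir W: first cell '.' (not opp) -> no flip
Dir E: first cell '.' (not opp) -> no flip
Dir SW: edge -> no flip
Dir S: edge -> no flip
Dir SE: edge -> no flip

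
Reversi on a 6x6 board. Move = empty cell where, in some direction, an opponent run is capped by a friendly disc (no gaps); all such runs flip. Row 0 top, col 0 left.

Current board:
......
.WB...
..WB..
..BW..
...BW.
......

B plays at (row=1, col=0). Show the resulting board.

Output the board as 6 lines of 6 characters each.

Answer: ......
BBB...
..WB..
..BW..
...BW.
......

Derivation:
Place B at (1,0); scan 8 dirs for brackets.
Dir NW: edge -> no flip
Dir N: first cell '.' (not opp) -> no flip
Dir NE: first cell '.' (not opp) -> no flip
Dir W: edge -> no flip
Dir E: opp run (1,1) capped by B -> flip
Dir SW: edge -> no flip
Dir S: first cell '.' (not opp) -> no flip
Dir SE: first cell '.' (not opp) -> no flip
All flips: (1,1)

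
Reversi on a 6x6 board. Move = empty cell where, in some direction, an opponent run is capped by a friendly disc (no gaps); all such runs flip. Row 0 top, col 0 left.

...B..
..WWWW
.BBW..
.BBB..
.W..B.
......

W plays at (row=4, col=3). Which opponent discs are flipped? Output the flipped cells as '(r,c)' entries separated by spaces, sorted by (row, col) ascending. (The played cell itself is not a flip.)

Answer: (3,3)

Derivation:
Dir NW: opp run (3,2) (2,1), next='.' -> no flip
Dir N: opp run (3,3) capped by W -> flip
Dir NE: first cell '.' (not opp) -> no flip
Dir W: first cell '.' (not opp) -> no flip
Dir E: opp run (4,4), next='.' -> no flip
Dir SW: first cell '.' (not opp) -> no flip
Dir S: first cell '.' (not opp) -> no flip
Dir SE: first cell '.' (not opp) -> no flip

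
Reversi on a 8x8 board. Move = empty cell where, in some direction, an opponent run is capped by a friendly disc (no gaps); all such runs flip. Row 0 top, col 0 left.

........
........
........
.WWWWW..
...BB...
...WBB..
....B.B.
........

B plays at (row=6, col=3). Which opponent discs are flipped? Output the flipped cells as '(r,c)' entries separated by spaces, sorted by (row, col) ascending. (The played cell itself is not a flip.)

Dir NW: first cell '.' (not opp) -> no flip
Dir N: opp run (5,3) capped by B -> flip
Dir NE: first cell 'B' (not opp) -> no flip
Dir W: first cell '.' (not opp) -> no flip
Dir E: first cell 'B' (not opp) -> no flip
Dir SW: first cell '.' (not opp) -> no flip
Dir S: first cell '.' (not opp) -> no flip
Dir SE: first cell '.' (not opp) -> no flip

Answer: (5,3)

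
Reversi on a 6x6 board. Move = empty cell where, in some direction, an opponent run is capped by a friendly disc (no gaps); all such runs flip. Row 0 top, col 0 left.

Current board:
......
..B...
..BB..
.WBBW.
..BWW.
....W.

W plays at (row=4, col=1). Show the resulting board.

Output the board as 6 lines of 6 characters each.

Place W at (4,1); scan 8 dirs for brackets.
Dir NW: first cell '.' (not opp) -> no flip
Dir N: first cell 'W' (not opp) -> no flip
Dir NE: opp run (3,2) (2,3), next='.' -> no flip
Dir W: first cell '.' (not opp) -> no flip
Dir E: opp run (4,2) capped by W -> flip
Dir SW: first cell '.' (not opp) -> no flip
Dir S: first cell '.' (not opp) -> no flip
Dir SE: first cell '.' (not opp) -> no flip
All flips: (4,2)

Answer: ......
..B...
..BB..
.WBBW.
.WWWW.
....W.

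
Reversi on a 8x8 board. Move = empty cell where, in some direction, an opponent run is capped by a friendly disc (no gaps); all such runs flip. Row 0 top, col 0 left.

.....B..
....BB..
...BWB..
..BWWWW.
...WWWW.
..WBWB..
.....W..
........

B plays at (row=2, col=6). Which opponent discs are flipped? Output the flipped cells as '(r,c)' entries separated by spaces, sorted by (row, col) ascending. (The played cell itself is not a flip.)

Dir NW: first cell 'B' (not opp) -> no flip
Dir N: first cell '.' (not opp) -> no flip
Dir NE: first cell '.' (not opp) -> no flip
Dir W: first cell 'B' (not opp) -> no flip
Dir E: first cell '.' (not opp) -> no flip
Dir SW: opp run (3,5) (4,4) capped by B -> flip
Dir S: opp run (3,6) (4,6), next='.' -> no flip
Dir SE: first cell '.' (not opp) -> no flip

Answer: (3,5) (4,4)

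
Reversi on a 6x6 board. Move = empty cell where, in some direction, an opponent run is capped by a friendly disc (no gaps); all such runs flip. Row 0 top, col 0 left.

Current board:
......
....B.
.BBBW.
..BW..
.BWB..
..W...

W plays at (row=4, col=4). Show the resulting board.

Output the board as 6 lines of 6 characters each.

Answer: ......
....B.
.BBBW.
..BW..
.BWWW.
..W...

Derivation:
Place W at (4,4); scan 8 dirs for brackets.
Dir NW: first cell 'W' (not opp) -> no flip
Dir N: first cell '.' (not opp) -> no flip
Dir NE: first cell '.' (not opp) -> no flip
Dir W: opp run (4,3) capped by W -> flip
Dir E: first cell '.' (not opp) -> no flip
Dir SW: first cell '.' (not opp) -> no flip
Dir S: first cell '.' (not opp) -> no flip
Dir SE: first cell '.' (not opp) -> no flip
All flips: (4,3)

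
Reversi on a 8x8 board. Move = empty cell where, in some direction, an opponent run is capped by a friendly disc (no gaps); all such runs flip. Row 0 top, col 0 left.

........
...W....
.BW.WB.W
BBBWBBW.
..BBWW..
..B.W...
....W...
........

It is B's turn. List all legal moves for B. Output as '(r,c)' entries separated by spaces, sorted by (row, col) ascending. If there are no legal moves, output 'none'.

(0,2): flips 2 -> legal
(0,3): no bracket -> illegal
(0,4): flips 2 -> legal
(1,1): no bracket -> illegal
(1,2): flips 1 -> legal
(1,4): flips 1 -> legal
(1,5): flips 2 -> legal
(1,6): no bracket -> illegal
(1,7): no bracket -> illegal
(2,3): flips 3 -> legal
(2,6): no bracket -> illegal
(3,7): flips 1 -> legal
(4,6): flips 2 -> legal
(4,7): flips 1 -> legal
(5,3): flips 1 -> legal
(5,5): flips 1 -> legal
(5,6): flips 1 -> legal
(6,3): no bracket -> illegal
(6,5): flips 1 -> legal
(7,3): no bracket -> illegal
(7,4): flips 3 -> legal
(7,5): no bracket -> illegal

Answer: (0,2) (0,4) (1,2) (1,4) (1,5) (2,3) (3,7) (4,6) (4,7) (5,3) (5,5) (5,6) (6,5) (7,4)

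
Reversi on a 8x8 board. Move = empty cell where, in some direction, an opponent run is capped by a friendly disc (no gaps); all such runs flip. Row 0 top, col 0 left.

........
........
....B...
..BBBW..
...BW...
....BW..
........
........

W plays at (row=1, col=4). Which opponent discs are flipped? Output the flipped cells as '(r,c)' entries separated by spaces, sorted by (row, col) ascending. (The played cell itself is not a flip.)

Dir NW: first cell '.' (not opp) -> no flip
Dir N: first cell '.' (not opp) -> no flip
Dir NE: first cell '.' (not opp) -> no flip
Dir W: first cell '.' (not opp) -> no flip
Dir E: first cell '.' (not opp) -> no flip
Dir SW: first cell '.' (not opp) -> no flip
Dir S: opp run (2,4) (3,4) capped by W -> flip
Dir SE: first cell '.' (not opp) -> no flip

Answer: (2,4) (3,4)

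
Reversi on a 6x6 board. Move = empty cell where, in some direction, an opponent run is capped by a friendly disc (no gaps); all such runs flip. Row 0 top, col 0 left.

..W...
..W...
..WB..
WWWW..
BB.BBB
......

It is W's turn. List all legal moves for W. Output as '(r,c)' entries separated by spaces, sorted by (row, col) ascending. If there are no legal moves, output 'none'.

Answer: (1,3) (1,4) (2,4) (3,4) (5,0) (5,1) (5,2) (5,3) (5,4) (5,5)

Derivation:
(1,3): flips 1 -> legal
(1,4): flips 1 -> legal
(2,4): flips 1 -> legal
(3,4): flips 1 -> legal
(3,5): no bracket -> illegal
(4,2): no bracket -> illegal
(5,0): flips 2 -> legal
(5,1): flips 1 -> legal
(5,2): flips 1 -> legal
(5,3): flips 1 -> legal
(5,4): flips 1 -> legal
(5,5): flips 1 -> legal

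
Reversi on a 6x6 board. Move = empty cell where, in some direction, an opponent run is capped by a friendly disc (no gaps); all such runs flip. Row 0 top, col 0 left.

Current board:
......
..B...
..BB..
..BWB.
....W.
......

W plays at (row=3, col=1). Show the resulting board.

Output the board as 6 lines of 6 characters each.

Answer: ......
..B...
..BB..
.WWWB.
....W.
......

Derivation:
Place W at (3,1); scan 8 dirs for brackets.
Dir NW: first cell '.' (not opp) -> no flip
Dir N: first cell '.' (not opp) -> no flip
Dir NE: opp run (2,2), next='.' -> no flip
Dir W: first cell '.' (not opp) -> no flip
Dir E: opp run (3,2) capped by W -> flip
Dir SW: first cell '.' (not opp) -> no flip
Dir S: first cell '.' (not opp) -> no flip
Dir SE: first cell '.' (not opp) -> no flip
All flips: (3,2)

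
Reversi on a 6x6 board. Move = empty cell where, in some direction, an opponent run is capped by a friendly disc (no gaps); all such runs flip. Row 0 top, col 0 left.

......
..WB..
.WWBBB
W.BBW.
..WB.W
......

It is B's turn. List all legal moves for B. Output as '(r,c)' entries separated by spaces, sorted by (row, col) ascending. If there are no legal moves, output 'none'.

(0,1): flips 1 -> legal
(0,2): flips 2 -> legal
(0,3): no bracket -> illegal
(1,0): flips 1 -> legal
(1,1): flips 2 -> legal
(2,0): flips 2 -> legal
(3,1): flips 1 -> legal
(3,5): flips 1 -> legal
(4,0): no bracket -> illegal
(4,1): flips 1 -> legal
(4,4): flips 1 -> legal
(5,1): flips 1 -> legal
(5,2): flips 1 -> legal
(5,3): no bracket -> illegal
(5,4): no bracket -> illegal
(5,5): no bracket -> illegal

Answer: (0,1) (0,2) (1,0) (1,1) (2,0) (3,1) (3,5) (4,1) (4,4) (5,1) (5,2)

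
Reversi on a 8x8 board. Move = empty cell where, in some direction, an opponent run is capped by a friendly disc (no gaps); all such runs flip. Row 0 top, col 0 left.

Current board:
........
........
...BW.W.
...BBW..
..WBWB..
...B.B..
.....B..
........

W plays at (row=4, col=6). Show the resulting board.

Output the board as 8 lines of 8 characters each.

Place W at (4,6); scan 8 dirs for brackets.
Dir NW: first cell 'W' (not opp) -> no flip
Dir N: first cell '.' (not opp) -> no flip
Dir NE: first cell '.' (not opp) -> no flip
Dir W: opp run (4,5) capped by W -> flip
Dir E: first cell '.' (not opp) -> no flip
Dir SW: opp run (5,5), next='.' -> no flip
Dir S: first cell '.' (not opp) -> no flip
Dir SE: first cell '.' (not opp) -> no flip
All flips: (4,5)

Answer: ........
........
...BW.W.
...BBW..
..WBWWW.
...B.B..
.....B..
........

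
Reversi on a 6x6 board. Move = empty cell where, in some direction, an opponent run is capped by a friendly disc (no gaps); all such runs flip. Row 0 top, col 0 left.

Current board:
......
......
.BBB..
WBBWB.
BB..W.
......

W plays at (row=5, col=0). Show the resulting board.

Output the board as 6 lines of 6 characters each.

Answer: ......
......
.BBB..
WBBWB.
WB..W.
W.....

Derivation:
Place W at (5,0); scan 8 dirs for brackets.
Dir NW: edge -> no flip
Dir N: opp run (4,0) capped by W -> flip
Dir NE: opp run (4,1) (3,2) (2,3), next='.' -> no flip
Dir W: edge -> no flip
Dir E: first cell '.' (not opp) -> no flip
Dir SW: edge -> no flip
Dir S: edge -> no flip
Dir SE: edge -> no flip
All flips: (4,0)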